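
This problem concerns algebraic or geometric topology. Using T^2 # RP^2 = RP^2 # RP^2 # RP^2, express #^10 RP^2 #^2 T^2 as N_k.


Since a >= 1, the sum is non-orientable; each T^2 can be replaced by RP^2 # RP^2 (since T^2#RP^2 = 3RP^2).
Total crosscaps k = 10 + 2*2 = 14.
Check via chi: chi = 10*1 + 2*0 - (10+2-1)*2 = -12 = 2 - k = -12. Consistent.

14


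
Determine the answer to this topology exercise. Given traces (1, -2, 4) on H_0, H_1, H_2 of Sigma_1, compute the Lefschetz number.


L(f) = tr(f_0*) - tr(f_1*) + tr(f_2*).
= 1 - (-2) + (4)
= 7

7


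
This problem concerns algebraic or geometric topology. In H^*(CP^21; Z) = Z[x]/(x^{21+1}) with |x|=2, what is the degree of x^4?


|x| = 2 in H^*(CP^n).
|x^4| = 4 * |x| = 4 * 2 = 8

8


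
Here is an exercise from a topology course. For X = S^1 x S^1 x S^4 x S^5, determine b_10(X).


Each S^d has Poincare polynomial 1 + t^d.
The product S^1 x S^1 x S^4 x S^5 has Poincare polynomial prod(1+t^d_i).
Expanding: b_0=1, b_1=2, b_2=1, b_4=1, b_5=3, b_6=3, b_7=1, b_9=1, b_10=2, b_11=1.
b_10 = 2

2


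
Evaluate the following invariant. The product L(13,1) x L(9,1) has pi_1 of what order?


pi_1(X x Y) = pi_1(X) x pi_1(Y).
pi_1(L(13,1)) = Z/13, pi_1(L(9,1)) = Z/9.
|Z/13 x Z/9| = 13 * 9 = 117

117


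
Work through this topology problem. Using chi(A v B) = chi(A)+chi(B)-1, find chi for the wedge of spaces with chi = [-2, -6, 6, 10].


chi(A v B) = chi(A) + chi(B) - 1 (one point identified).
For 4 spaces: chi = (sum chi_i) - (4 - 1).
sum = 8; chi = 8 - 3 = 5

5


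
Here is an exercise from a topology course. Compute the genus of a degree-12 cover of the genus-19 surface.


For an n-sheeted cover: chi(E) = n * chi(B).
chi(Sigma_19) = 2 - 2*19 = -36.
chi(E) = 12 * (-36) = -432.
genus(E) = (2 - chi(E))/2 = (2 - (-432))/2 = 434/2 = 217

217


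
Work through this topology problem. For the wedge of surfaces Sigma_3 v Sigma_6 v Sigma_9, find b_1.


For a wedge X v Y: reduced H_k(X v Y) = H_k(X) + H_k(Y).
Each Sigma_g contributes b_1 = 2g.
b_1 = 6 + 12 + 18 = 36

36


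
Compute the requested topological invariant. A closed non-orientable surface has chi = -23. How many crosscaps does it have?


chi = 2 - k for closed non-orientable surfaces with k crosscaps.
-23 = 2 - k
k = 2 - (-23) = 25

25


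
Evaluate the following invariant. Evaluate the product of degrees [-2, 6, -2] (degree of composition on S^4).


Degree is multiplicative: deg(composition) = product of degrees.
= (-2) * (6) * (-2) = 24

24


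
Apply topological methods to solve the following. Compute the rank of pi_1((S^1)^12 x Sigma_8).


pi_1(A x B) = pi_1(A) x pi_1(B); rank of abelianization = b_1.
b_1(T^12) = 12, b_1(Sigma_8) = 2*8 = 16.
b_1(product) = 12 + 16 = 28

28


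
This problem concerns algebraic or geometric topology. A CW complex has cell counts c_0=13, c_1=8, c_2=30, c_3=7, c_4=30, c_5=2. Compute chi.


chi = sum_k (-1)^k c_k.
= (-1)^0*13 + (-1)^1*8 + (-1)^2*30 + (-1)^3*7 + (-1)^4*30 + (-1)^5*2
= (13) + (-8) + (30) + (-7) + (30) + (-2)
= 56

56


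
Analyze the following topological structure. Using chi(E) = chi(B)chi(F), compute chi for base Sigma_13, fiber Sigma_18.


For a fiber bundle F -> E -> B (with CW structure): chi(E) = chi(B) * chi(F).
chi(Sigma_13) = -24, chi(Sigma_18) = -34.
chi(E) = (-24) * (-34) = 816

816


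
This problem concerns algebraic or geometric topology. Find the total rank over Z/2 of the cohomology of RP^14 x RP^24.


dim H^*(RP^n; Z/2) = n+1 (one Z/2 in each degree 0..n).
Total Betti number is multiplicative.
Total = (14+1) * (24+1) = 15 * 25 = 375

375


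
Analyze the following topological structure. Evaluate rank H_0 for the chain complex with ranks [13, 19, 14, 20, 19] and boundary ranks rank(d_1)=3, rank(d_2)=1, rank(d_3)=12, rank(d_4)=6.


rank H_k = rank(ker d_k) - rank(im d_{k+1}).
rank(ker d_0) = rank(C_0) - rank(d_0) = 13 - 0 = 13.
rank(im d_{0+1}) = 3.
rank H_0 = 13 - 3 = 10

10


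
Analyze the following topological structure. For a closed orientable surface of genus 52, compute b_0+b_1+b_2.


For Sigma_52: b_0 = 1, b_1 = 2g = 104, b_2 = 1.
Total = 1 + 104 + 1 = 106

106


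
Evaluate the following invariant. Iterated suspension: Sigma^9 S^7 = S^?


Each suspension raises dimension by 1: Sigma S^n = S^{n+1}.
Sigma^9 S^7 = S^{7+9} = S^16

16


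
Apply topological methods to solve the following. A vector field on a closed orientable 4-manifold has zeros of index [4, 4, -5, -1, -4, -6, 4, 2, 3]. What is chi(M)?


Poincare-Hopf: chi(M) = sum of indices of zeros.
chi = (4) + (4) + (-5) + (-1) + (-4) + (-6) + (4) + (2) + (3) = 1

1


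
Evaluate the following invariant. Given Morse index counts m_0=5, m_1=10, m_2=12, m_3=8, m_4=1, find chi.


Morse theory: chi(M) = sum_k (-1)^k m_k where m_k = #(index-k critical points).
= (5) + (-10) + (12) + (-8) + (1) = 0

0


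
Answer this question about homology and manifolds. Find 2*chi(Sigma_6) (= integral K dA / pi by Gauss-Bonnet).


Gauss-Bonnet: integral K dA = 2*pi*chi(M).
chi(Sigma_6) = 2 - 2*6 = -10.
(integral K dA)/pi = 2*chi = 2*(-10) = -20

-20


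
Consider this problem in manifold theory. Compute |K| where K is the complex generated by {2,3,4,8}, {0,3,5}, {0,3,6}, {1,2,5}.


Each maximal simplex on m vertices has 2^m - 1 nonempty faces.
Take the union (dedupe shared faces).
Total distinct faces = 30

30


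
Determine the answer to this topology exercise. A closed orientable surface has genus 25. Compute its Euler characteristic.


For a closed orientable surface of genus g: chi = 2 - 2g.
Here g = 25.
chi = 2 - 2*25 = 2 - 50 = -48

-48


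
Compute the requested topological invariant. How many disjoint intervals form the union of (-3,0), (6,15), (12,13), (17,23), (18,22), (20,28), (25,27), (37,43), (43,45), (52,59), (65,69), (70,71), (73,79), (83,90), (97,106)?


Sort and merge overlapping open intervals.
Merged: (-3,0), (6,15), (17,28), (37,43), (43,45), (52,59), (65,69), (70,71), (73,79), (83,90), (97,106).
Number of components = 11

11


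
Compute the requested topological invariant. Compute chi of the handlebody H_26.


A genus-g handlebody deformation retracts to a wedge of g circles.
chi(vee_g S^1) = 1 - g.
chi(H_26) = 1 - 26 = -25

-25


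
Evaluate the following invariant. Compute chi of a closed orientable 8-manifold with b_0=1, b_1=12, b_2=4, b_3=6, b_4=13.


By Poincare duality b_k = b_{8-k}, so full Betti numbers: b_0=1, b_1=12, b_2=4, b_3=6, b_4=13, b_5=6, b_6=4, b_7=12, b_8=1.
chi = sum (-1)^k b_k = -13

-13


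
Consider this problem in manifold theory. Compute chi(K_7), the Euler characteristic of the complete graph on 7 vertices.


K_7: V = 7, E = C(7,2) = 21.
chi = V - E = 7 - 21 = -14

-14


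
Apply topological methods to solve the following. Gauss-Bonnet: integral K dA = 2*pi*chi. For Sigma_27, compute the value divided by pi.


Gauss-Bonnet: integral K dA = 2*pi*chi(M).
chi(Sigma_27) = 2 - 2*27 = -52.
(integral K dA)/pi = 2*chi = 2*(-52) = -104

-104


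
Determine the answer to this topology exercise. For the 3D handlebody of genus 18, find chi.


A genus-g handlebody deformation retracts to a wedge of g circles.
chi(vee_g S^1) = 1 - g.
chi(H_18) = 1 - 18 = -17

-17


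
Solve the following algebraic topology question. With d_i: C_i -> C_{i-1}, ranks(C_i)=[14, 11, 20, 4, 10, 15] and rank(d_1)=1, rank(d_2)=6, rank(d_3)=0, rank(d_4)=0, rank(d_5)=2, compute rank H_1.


rank H_k = rank(ker d_k) - rank(im d_{k+1}).
rank(ker d_1) = rank(C_1) - rank(d_1) = 11 - 1 = 10.
rank(im d_{1+1}) = 6.
rank H_1 = 10 - 6 = 4

4


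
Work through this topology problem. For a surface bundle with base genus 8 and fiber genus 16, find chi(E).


For a fiber bundle F -> E -> B (with CW structure): chi(E) = chi(B) * chi(F).
chi(Sigma_8) = -14, chi(Sigma_16) = -30.
chi(E) = (-14) * (-30) = 420

420


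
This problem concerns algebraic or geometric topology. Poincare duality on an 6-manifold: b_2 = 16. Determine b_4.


Poincare duality for closed orientable n-manifolds: b_k = b_{n-k}.
Here n = 6, so b_4 = b_2 = 16

16


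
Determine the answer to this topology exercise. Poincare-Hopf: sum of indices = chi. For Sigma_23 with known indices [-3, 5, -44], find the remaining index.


Poincare-Hopf: sum of indices = chi(M).
chi(Sigma_23) = 2 - 2*23 = -44.
Sum of known indices = -42.
x = chi - (sum known) = -44 - (-42) = -2

-2


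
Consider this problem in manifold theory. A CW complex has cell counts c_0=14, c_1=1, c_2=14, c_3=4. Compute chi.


chi = sum_k (-1)^k c_k.
= (-1)^0*14 + (-1)^1*1 + (-1)^2*14 + (-1)^3*4
= (14) + (-1) + (14) + (-4)
= 23

23


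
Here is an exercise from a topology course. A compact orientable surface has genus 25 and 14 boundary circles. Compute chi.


For a compact orientable surface with genus g and b boundary components: chi = 2 - 2g - b.
chi = 2 - 2*25 - 14 = 2 - 50 - 14 = -62

-62


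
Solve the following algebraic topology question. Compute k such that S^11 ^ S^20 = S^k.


S^m ^ S^n = S^{m+n}.
k = 11 + 20 = 31

31


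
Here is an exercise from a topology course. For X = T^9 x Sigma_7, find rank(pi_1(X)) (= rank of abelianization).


pi_1(A x B) = pi_1(A) x pi_1(B); rank of abelianization = b_1.
b_1(T^9) = 9, b_1(Sigma_7) = 2*7 = 14.
b_1(product) = 9 + 14 = 23

23


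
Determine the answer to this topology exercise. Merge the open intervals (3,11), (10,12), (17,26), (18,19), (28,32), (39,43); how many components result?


Sort and merge overlapping open intervals.
Merged: (3,12), (17,26), (28,32), (39,43).
Number of components = 4

4


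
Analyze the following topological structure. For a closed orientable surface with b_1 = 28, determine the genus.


For a closed orientable surface: b_1 = 2g.
28 = 2g
g = 28 / 2 = 14

14


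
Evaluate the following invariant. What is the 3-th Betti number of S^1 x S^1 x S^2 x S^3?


Each S^d has Poincare polynomial 1 + t^d.
The product S^1 x S^1 x S^2 x S^3 has Poincare polynomial prod(1+t^d_i).
Expanding: b_0=1, b_1=2, b_2=2, b_3=3, b_4=3, b_5=2, b_6=2, b_7=1.
b_3 = 3

3


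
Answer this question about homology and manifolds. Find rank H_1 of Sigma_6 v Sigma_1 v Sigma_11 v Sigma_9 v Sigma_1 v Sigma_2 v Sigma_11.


For a wedge X v Y: reduced H_k(X v Y) = H_k(X) + H_k(Y).
Each Sigma_g contributes b_1 = 2g.
b_1 = 12 + 2 + 22 + 18 + 2 + 4 + 22 = 82

82


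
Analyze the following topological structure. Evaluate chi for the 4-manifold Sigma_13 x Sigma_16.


chi(Sigma_13) = 2 - 2*13 = -24
chi(Sigma_16) = 2 - 2*16 = -30
chi(product) = (-24) * (-30) = 720

720


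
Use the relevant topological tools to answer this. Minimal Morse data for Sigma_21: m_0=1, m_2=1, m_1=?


A perfect Morse function has m_k = b_k.
For Sigma_21: b_0=1, b_1=2g=42, b_2=1.
Saddles m_1 = 2g = 42

42


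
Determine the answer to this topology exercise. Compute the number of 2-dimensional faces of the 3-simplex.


Delta^3 has 3+1 vertices. A 2-face is a choice of 2+1 vertices.
f_2 = C(3+1, 2+1) = C(4,3) = 4

4


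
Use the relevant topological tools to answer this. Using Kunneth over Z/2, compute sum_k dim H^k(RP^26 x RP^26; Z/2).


dim H^*(RP^n; Z/2) = n+1 (one Z/2 in each degree 0..n).
Total Betti number is multiplicative.
Total = (26+1) * (26+1) = 27 * 27 = 729

729


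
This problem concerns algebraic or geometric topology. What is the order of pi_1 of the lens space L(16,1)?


pi_1(L(p,q)) = Z/pZ for any q coprime to p.
|pi_1(L(16,1))| = 16

16


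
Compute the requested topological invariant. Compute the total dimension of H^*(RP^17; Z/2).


H^k(RP^17; Z/2) = Z/2 for each 0 <= k <= 17.
Total dimension = 17 + 1 = 18

18


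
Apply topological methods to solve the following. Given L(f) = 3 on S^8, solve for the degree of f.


L(f) = 1 + (-1)^8 deg(f) on S^8.
3 = 1 + (-1)^8 * deg(f)
(-1)^8 * deg(f) = 2
deg(f) = 2

2


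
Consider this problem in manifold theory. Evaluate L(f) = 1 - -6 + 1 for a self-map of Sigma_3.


L(f) = tr(f_0*) - tr(f_1*) + tr(f_2*).
= 1 - (-6) + (1)
= 8

8


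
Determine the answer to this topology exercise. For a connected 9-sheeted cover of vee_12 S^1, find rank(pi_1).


Nielsen-Schreier: an index-n subgroup of F_r is free of rank 1 + n(r-1).
Equivalently: chi(cover) = n*chi(base); chi(vee_r S^1) = 1 - 12 = -11.
chi(E) = 9*(-11) = -99; rank = 1 - chi(E) = 1 - (-99) = 100.
rank = 1 + 9*(12-1) = 1 + 99 = 100

100


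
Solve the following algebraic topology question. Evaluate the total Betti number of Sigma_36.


For Sigma_36: b_0 = 1, b_1 = 2g = 72, b_2 = 1.
Total = 1 + 72 + 1 = 74

74


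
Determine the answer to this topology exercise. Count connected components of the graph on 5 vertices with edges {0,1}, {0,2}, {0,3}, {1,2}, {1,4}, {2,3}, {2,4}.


Run DFS/union-find over 5 vertices.
V = 5, E = 7.
Number of components = 1

1


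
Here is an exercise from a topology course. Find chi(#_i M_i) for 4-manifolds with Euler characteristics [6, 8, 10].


For n-manifolds: chi(A#B) = chi(A) + chi(B) - chi(S^4).
chi(S^4) = 1 + (-1)^4 = 2.
chi(#) = (sum chi_i) - (3-1)*chi(S^4) = 24 - 2*2 = 20

20


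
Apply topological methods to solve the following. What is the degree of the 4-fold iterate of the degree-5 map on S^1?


deg(f) = 5. Degree is multiplicative: deg(f^4) = (deg f)^4.
deg(f^4) = (5)^4 = 625

625


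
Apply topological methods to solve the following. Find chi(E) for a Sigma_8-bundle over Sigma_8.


For a fiber bundle F -> E -> B (with CW structure): chi(E) = chi(B) * chi(F).
chi(Sigma_8) = -14, chi(Sigma_8) = -14.
chi(E) = (-14) * (-14) = 196

196


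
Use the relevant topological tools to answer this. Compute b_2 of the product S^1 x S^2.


Each S^d has Poincare polynomial 1 + t^d.
The product S^1 x S^2 has Poincare polynomial prod(1+t^d_i).
Expanding: b_0=1, b_1=1, b_2=1, b_3=1.
b_2 = 1

1


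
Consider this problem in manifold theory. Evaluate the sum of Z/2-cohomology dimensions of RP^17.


H^k(RP^17; Z/2) = Z/2 for each 0 <= k <= 17.
Total dimension = 17 + 1 = 18

18


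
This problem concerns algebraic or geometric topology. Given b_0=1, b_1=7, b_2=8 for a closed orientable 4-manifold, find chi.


By Poincare duality b_k = b_{4-k}, so full Betti numbers: b_0=1, b_1=7, b_2=8, b_3=7, b_4=1.
chi = sum (-1)^k b_k = -4

-4


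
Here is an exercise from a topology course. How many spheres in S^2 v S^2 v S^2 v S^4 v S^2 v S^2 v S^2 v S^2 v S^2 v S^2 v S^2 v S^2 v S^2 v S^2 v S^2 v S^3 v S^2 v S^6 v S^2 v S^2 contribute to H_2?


For a wedge of spheres, H_k (k>0) is free on one generator per sphere of dimension k.
Spheres of dimension 2: count = 17.
b_2 = 17

17


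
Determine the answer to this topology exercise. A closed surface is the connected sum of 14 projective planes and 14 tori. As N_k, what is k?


Since a >= 1, the sum is non-orientable; each T^2 can be replaced by RP^2 # RP^2 (since T^2#RP^2 = 3RP^2).
Total crosscaps k = 14 + 2*14 = 42.
Check via chi: chi = 14*1 + 14*0 - (14+14-1)*2 = -40 = 2 - k = -40. Consistent.

42


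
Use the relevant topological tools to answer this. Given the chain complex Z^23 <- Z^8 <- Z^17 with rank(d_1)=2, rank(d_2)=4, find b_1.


rank H_k = rank(ker d_k) - rank(im d_{k+1}).
rank(ker d_1) = rank(C_1) - rank(d_1) = 8 - 2 = 6.
rank(im d_{1+1}) = 4.
rank H_1 = 6 - 4 = 2

2


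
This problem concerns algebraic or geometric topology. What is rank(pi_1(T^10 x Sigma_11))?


pi_1(A x B) = pi_1(A) x pi_1(B); rank of abelianization = b_1.
b_1(T^10) = 10, b_1(Sigma_11) = 2*11 = 22.
b_1(product) = 10 + 22 = 32

32


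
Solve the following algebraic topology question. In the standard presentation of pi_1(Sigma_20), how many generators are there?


Standard presentation: pi_1(Sigma_g) = <a_1,b_1,...,a_g,b_g | [a_1,b_1]...[a_g,b_g] = 1>.
Number of generators = 2g = 2*20 = 40

40


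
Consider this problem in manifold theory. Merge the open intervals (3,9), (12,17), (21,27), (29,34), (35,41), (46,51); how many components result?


Sort and merge overlapping open intervals.
Merged: (3,9), (12,17), (21,27), (29,34), (35,41), (46,51).
Number of components = 6

6


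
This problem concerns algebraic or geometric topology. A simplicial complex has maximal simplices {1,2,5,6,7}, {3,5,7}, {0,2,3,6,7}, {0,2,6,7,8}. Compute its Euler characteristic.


Enumerate all faces; f-vector: f_0=8, f_1=22, f_2=26, f_3=14, f_4=3.
chi = sum (-1)^k f_k = 1

1


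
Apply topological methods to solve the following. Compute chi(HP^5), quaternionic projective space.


HP^5 has one cell in each dimension 0, 4, ..., 4*5 (5+1 cells, all even-dim).
chi = 5 + 1 = 6

6


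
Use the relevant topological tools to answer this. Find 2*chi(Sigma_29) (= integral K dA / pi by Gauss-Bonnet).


Gauss-Bonnet: integral K dA = 2*pi*chi(M).
chi(Sigma_29) = 2 - 2*29 = -56.
(integral K dA)/pi = 2*chi = 2*(-56) = -112

-112


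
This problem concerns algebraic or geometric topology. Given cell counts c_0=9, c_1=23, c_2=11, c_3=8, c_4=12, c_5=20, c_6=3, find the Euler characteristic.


chi = sum_k (-1)^k c_k.
= (-1)^0*9 + (-1)^1*23 + (-1)^2*11 + (-1)^3*8 + (-1)^4*12 + (-1)^5*20 + (-1)^6*3
= (9) + (-23) + (11) + (-8) + (12) + (-20) + (3)
= -16

-16


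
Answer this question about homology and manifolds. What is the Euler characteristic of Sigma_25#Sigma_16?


chi(Sigma_25) = 2 - 2*25 = -48
chi(Sigma_16) = 2 - 2*16 = -30
For surfaces: chi(A#B) = chi(A) + chi(B) - 2.
chi = -48 + -30 - 2 = -80

-80


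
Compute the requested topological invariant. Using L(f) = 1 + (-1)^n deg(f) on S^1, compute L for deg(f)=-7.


On S^1: L(f) = tr(f_0*) + (-1)^1 tr(f_1*) = 1 + (-1)^1 * deg(f).
L(f) = 1 + (-1)^1 * -7 = 1 + 7 = 8

8


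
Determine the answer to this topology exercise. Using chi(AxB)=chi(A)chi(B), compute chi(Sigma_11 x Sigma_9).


chi(Sigma_11) = 2 - 2*11 = -20
chi(Sigma_9) = 2 - 2*9 = -16
chi(product) = (-20) * (-16) = 320

320


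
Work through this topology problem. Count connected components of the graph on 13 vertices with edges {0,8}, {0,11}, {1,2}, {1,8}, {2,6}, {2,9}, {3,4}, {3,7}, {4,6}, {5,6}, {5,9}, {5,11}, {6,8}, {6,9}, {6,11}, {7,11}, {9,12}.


Run DFS/union-find over 13 vertices.
V = 13, E = 17.
Number of components = 2

2


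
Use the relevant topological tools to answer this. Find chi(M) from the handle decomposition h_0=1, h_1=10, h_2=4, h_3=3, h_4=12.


Handles of index k contribute (-1)^k to chi (same as CW cells).
chi = (1) + (-10) + (4) + (-3) + (12) = 4

4


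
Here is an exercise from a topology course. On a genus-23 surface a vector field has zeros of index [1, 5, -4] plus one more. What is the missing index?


Poincare-Hopf: sum of indices = chi(M).
chi(Sigma_23) = 2 - 2*23 = -44.
Sum of known indices = 2.
x = chi - (sum known) = -44 - (2) = -46

-46


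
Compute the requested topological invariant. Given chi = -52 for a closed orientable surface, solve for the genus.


chi = 2 - 2g for closed orientable surfaces.
-52 = 2 - 2g
2g = 2 - (-52) = 54
g = 27

27


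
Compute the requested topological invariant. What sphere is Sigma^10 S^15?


Each suspension raises dimension by 1: Sigma S^n = S^{n+1}.
Sigma^10 S^15 = S^{15+10} = S^25

25


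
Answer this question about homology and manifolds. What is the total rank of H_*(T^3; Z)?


b_k(T^3) = C(3,k), so the sum over k is sum_k C(3,k) = 2^3.
Total = 2^3 = 8

8


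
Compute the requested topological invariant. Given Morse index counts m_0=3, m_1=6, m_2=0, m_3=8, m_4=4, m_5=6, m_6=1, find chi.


Morse theory: chi(M) = sum_k (-1)^k m_k where m_k = #(index-k critical points).
= (3) + (-6) + (0) + (-8) + (4) + (-6) + (1) = -12

-12


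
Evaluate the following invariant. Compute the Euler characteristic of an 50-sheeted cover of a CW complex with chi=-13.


For a finite covering: chi(E) = (number of sheets) * chi(B).
chi(E) = 50 * (-13) = -650

-650


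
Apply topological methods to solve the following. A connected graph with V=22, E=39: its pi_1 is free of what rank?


For a connected graph: rank(pi_1) = b_1 = E - V + 1 = 1 - chi.
chi = V - E = 22 - 39 = -17.
rank = 1 - (-17) = 39 - 22 + 1 = 18

18


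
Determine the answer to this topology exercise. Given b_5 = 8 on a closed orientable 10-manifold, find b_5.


Poincare duality for closed orientable n-manifolds: b_k = b_{n-k}.
Here n = 10, so b_5 = b_5 = 8

8


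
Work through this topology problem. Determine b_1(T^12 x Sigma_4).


pi_1(A x B) = pi_1(A) x pi_1(B); rank of abelianization = b_1.
b_1(T^12) = 12, b_1(Sigma_4) = 2*4 = 8.
b_1(product) = 12 + 8 = 20

20


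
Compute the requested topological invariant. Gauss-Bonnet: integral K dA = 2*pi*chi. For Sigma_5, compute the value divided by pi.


Gauss-Bonnet: integral K dA = 2*pi*chi(M).
chi(Sigma_5) = 2 - 2*5 = -8.
(integral K dA)/pi = 2*chi = 2*(-8) = -16

-16


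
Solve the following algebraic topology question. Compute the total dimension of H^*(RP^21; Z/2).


H^k(RP^21; Z/2) = Z/2 for each 0 <= k <= 21.
Total dimension = 21 + 1 = 22

22


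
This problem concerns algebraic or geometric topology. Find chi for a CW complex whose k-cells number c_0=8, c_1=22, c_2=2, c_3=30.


chi = sum_k (-1)^k c_k.
= (-1)^0*8 + (-1)^1*22 + (-1)^2*2 + (-1)^3*30
= (8) + (-22) + (2) + (-30)
= -42

-42


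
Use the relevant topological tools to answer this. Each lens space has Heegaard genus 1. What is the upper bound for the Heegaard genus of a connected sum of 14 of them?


Heegaard genus satisfies g(A#B) <= g(A) + g(B).
Each lens space has g = 1.
Upper bound: 14 * 1 = 14

14


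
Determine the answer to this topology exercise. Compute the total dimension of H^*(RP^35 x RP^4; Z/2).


dim H^*(RP^n; Z/2) = n+1 (one Z/2 in each degree 0..n).
Total Betti number is multiplicative.
Total = (35+1) * (4+1) = 36 * 5 = 180

180


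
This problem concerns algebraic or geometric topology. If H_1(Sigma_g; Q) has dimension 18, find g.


For a closed orientable surface: b_1 = 2g.
18 = 2g
g = 18 / 2 = 9

9


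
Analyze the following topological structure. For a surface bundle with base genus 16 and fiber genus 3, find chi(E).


For a fiber bundle F -> E -> B (with CW structure): chi(E) = chi(B) * chi(F).
chi(Sigma_16) = -30, chi(Sigma_3) = -4.
chi(E) = (-30) * (-4) = 120

120


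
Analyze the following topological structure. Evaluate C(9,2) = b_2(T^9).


By the Kunneth formula, b_k(T^n) = C(n,k).
b_2(T^9) = C(9,2).
C(9,2) = 9!/(2!*7!) = 36

36


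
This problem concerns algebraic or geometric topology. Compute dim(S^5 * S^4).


Join of spheres: S^m * S^n = S^{m+n+1}.
dim = 5 + 4 + 1 = 10

10


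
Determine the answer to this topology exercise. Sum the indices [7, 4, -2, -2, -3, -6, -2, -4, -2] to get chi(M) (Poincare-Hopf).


Poincare-Hopf: chi(M) = sum of indices of zeros.
chi = (7) + (4) + (-2) + (-2) + (-3) + (-6) + (-2) + (-4) + (-2) = -10

-10


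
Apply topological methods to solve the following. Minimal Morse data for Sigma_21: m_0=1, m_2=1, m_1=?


A perfect Morse function has m_k = b_k.
For Sigma_21: b_0=1, b_1=2g=42, b_2=1.
Saddles m_1 = 2g = 42

42


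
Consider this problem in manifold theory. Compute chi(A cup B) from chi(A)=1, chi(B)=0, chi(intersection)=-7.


chi(A cup B) = chi(A) + chi(B) - chi(A cap B)
= 1 + (0) - (-7)
= 8

8


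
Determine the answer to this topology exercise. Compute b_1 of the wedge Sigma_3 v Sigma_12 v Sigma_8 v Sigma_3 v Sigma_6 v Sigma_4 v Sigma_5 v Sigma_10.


For a wedge X v Y: reduced H_k(X v Y) = H_k(X) + H_k(Y).
Each Sigma_g contributes b_1 = 2g.
b_1 = 6 + 24 + 16 + 6 + 12 + 8 + 10 + 20 = 102

102


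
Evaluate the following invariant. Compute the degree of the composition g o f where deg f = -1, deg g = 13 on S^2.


Degree is multiplicative under composition: deg(g o f) = deg(g) * deg(f).
= 13 * -1 = -13

-13


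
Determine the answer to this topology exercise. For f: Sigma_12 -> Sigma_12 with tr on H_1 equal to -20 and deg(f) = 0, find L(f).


L(f) = tr(f_0*) - tr(f_1*) + tr(f_2*).
= 1 - (-20) + (0)
= 21

21


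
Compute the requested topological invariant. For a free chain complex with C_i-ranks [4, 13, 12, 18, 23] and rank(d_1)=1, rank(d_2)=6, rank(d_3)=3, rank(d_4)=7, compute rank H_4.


rank H_k = rank(ker d_k) - rank(im d_{k+1}).
rank(ker d_4) = rank(C_4) - rank(d_4) = 23 - 7 = 16.
rank(im d_{4+1}) = 0.
rank H_4 = 16 - 0 = 16

16


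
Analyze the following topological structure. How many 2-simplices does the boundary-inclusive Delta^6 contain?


Delta^6 has 6+1 vertices. A 2-face is a choice of 2+1 vertices.
f_2 = C(6+1, 2+1) = C(7,3) = 35

35


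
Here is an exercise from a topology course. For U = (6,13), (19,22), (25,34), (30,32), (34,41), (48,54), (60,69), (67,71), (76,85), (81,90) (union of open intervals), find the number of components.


Sort and merge overlapping open intervals.
Merged: (6,13), (19,22), (25,34), (34,41), (48,54), (60,71), (76,90).
Number of components = 7

7


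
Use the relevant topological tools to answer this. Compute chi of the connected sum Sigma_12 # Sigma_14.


chi(Sigma_12) = 2 - 2*12 = -22
chi(Sigma_14) = 2 - 2*14 = -26
For surfaces: chi(A#B) = chi(A) + chi(B) - 2.
chi = -22 + -26 - 2 = -50

-50


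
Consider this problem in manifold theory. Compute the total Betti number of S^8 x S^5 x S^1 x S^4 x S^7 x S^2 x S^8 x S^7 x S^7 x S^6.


Total Betti number is multiplicative under products.
Each S^d (d>=1) has total Betti number 2.
There are 10 sphere factors.
Total = 2^10 = 1024

1024


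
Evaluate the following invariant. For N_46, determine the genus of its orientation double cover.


chi(N_46) = 2 - 46 = -44.
Double cover: chi(Sigma_g) = 2 * chi(N_46) = 2*(-44) = -88.
2 - 2g = -88, so g = (2 - (-88))/2 = 90/2 = 45

45


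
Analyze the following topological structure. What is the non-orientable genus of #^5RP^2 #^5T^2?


Since a >= 1, the sum is non-orientable; each T^2 can be replaced by RP^2 # RP^2 (since T^2#RP^2 = 3RP^2).
Total crosscaps k = 5 + 2*5 = 15.
Check via chi: chi = 5*1 + 5*0 - (5+5-1)*2 = -13 = 2 - k = -13. Consistent.

15


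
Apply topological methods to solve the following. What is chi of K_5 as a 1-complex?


K_5: V = 5, E = C(5,2) = 10.
chi = V - E = 5 - 10 = -5

-5


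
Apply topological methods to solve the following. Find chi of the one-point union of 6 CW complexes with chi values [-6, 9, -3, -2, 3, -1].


chi(A v B) = chi(A) + chi(B) - 1 (one point identified).
For 6 spaces: chi = (sum chi_i) - (6 - 1).
sum = 0; chi = 0 - 5 = -5

-5


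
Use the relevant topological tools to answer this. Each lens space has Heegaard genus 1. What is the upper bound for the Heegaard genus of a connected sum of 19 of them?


Heegaard genus satisfies g(A#B) <= g(A) + g(B).
Each lens space has g = 1.
Upper bound: 19 * 1 = 19

19


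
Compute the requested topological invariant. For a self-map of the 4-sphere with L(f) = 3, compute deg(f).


L(f) = 1 + (-1)^4 deg(f) on S^4.
3 = 1 + (-1)^4 * deg(f)
(-1)^4 * deg(f) = 2
deg(f) = 2

2


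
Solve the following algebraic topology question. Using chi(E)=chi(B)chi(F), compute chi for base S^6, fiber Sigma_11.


chi(S^6) = 2 (n even), chi(Sigma_11) = 2 - 2*11 = -20.
chi(E) = 2 * (-20) = -40

-40


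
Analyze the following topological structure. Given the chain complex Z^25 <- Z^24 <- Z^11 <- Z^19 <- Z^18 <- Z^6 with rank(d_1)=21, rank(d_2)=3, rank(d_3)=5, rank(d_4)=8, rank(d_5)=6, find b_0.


rank H_k = rank(ker d_k) - rank(im d_{k+1}).
rank(ker d_0) = rank(C_0) - rank(d_0) = 25 - 0 = 25.
rank(im d_{0+1}) = 21.
rank H_0 = 25 - 21 = 4

4


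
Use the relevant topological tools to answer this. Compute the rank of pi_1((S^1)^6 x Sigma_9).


pi_1(A x B) = pi_1(A) x pi_1(B); rank of abelianization = b_1.
b_1(T^6) = 6, b_1(Sigma_9) = 2*9 = 18.
b_1(product) = 6 + 18 = 24

24


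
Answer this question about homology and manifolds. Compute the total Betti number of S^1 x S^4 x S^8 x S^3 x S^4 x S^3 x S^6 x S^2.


Total Betti number is multiplicative under products.
Each S^d (d>=1) has total Betti number 2.
There are 8 sphere factors.
Total = 2^8 = 256

256


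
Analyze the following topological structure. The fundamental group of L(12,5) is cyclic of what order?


pi_1(L(p,q)) = Z/pZ for any q coprime to p.
|pi_1(L(12,5))| = 12

12


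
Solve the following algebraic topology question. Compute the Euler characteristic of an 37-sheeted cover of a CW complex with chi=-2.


For a finite covering: chi(E) = (number of sheets) * chi(B).
chi(E) = 37 * (-2) = -74

-74


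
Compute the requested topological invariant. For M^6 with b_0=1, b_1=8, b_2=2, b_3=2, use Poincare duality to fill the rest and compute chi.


By Poincare duality b_k = b_{6-k}, so full Betti numbers: b_0=1, b_1=8, b_2=2, b_3=2, b_4=2, b_5=8, b_6=1.
chi = sum (-1)^k b_k = -12

-12


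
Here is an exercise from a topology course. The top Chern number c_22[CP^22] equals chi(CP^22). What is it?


For any closed oriented manifold, <e(TM),[M]> = chi(M).
chi(CP^22) = 22+1 = 23

23


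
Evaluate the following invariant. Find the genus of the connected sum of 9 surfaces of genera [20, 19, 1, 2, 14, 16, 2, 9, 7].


Genus is additive under connected sum of orientable surfaces.
g = 20 + 19 + 1 + 2 + 14 + 16 + 2 + 9 + 7 = 90

90


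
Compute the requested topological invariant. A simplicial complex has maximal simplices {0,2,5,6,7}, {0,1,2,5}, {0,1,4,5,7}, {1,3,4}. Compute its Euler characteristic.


Enumerate all faces; f-vector: f_0=8, f_1=20, f_2=22, f_3=11, f_4=2.
chi = sum (-1)^k f_k = 1

1


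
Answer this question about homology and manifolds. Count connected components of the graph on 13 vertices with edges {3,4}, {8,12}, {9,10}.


Run DFS/union-find over 13 vertices.
V = 13, E = 3.
Number of components = 10

10


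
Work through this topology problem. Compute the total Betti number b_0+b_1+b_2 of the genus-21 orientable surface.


For Sigma_21: b_0 = 1, b_1 = 2g = 42, b_2 = 1.
Total = 1 + 42 + 1 = 44

44


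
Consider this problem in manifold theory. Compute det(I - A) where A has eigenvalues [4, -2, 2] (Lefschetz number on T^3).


For a torus self-map: L(f) = det(I - A) where A acts on H_1.
L(f) = (1-4) * (1--2) * (1-2) = -3 * 3 * -1 = 9

9


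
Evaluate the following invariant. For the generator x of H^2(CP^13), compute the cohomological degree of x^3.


|x| = 2 in H^*(CP^n).
|x^3| = 3 * |x| = 3 * 2 = 6

6


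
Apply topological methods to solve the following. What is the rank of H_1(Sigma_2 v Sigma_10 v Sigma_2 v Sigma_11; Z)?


For a wedge X v Y: reduced H_k(X v Y) = H_k(X) + H_k(Y).
Each Sigma_g contributes b_1 = 2g.
b_1 = 4 + 20 + 4 + 22 = 50

50


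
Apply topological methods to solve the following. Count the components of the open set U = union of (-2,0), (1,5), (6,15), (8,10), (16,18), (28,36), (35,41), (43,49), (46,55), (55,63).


Sort and merge overlapping open intervals.
Merged: (-2,0), (1,5), (6,15), (16,18), (28,41), (43,55), (55,63).
Number of components = 7

7


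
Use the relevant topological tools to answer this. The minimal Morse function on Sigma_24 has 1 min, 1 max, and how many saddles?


A perfect Morse function has m_k = b_k.
For Sigma_24: b_0=1, b_1=2g=48, b_2=1.
Saddles m_1 = 2g = 48

48


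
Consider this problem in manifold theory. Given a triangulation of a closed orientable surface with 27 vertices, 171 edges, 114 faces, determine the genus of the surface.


chi = V - E + F = 27 - 171 + 114 = -30
For orientable closed surface: chi = 2 - 2g, so g = (2 - chi)/2.
g = (2 - (-30)) / 2 = 32 / 2 = 16

16


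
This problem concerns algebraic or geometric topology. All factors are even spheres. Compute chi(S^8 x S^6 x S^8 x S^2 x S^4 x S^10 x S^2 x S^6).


chi is multiplicative: chi(X x Y) = chi(X) chi(Y).
Each even-dim sphere has chi = 2. There are 8 factors.
chi = 2^8 = 256

256


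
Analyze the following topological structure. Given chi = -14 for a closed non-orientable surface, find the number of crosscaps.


chi = 2 - k for closed non-orientable surfaces with k crosscaps.
-14 = 2 - k
k = 2 - (-14) = 16

16


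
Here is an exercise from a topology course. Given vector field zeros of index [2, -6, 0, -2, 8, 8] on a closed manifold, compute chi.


Poincare-Hopf: chi(M) = sum of indices of zeros.
chi = (2) + (-6) + (0) + (-2) + (8) + (8) = 10

10


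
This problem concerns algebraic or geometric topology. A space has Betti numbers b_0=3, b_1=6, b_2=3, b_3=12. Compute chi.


chi = sum_k (-1)^k b_k.
= (3) + (-6) + (3) + (-12)
= -12

-12


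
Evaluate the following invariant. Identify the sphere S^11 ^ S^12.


S^m ^ S^n = S^{m+n}.
k = 11 + 12 = 23

23


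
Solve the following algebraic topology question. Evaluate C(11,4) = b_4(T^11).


By the Kunneth formula, b_k(T^n) = C(n,k).
b_4(T^11) = C(11,4).
C(11,4) = 11!/(4!*7!) = 330

330


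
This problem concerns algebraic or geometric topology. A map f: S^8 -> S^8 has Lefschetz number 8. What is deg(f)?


L(f) = 1 + (-1)^8 deg(f) on S^8.
8 = 1 + (-1)^8 * deg(f)
(-1)^8 * deg(f) = 7
deg(f) = 7

7


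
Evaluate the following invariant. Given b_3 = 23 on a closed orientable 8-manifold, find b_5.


Poincare duality for closed orientable n-manifolds: b_k = b_{n-k}.
Here n = 8, so b_5 = b_3 = 23

23


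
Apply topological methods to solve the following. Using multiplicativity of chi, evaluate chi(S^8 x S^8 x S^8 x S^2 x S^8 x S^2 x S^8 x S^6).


chi is multiplicative: chi(X x Y) = chi(X) chi(Y).
Each even-dim sphere has chi = 2. There are 8 factors.
chi = 2^8 = 256

256


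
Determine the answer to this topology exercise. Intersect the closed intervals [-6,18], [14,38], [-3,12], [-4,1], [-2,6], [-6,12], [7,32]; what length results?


Intersection = [max(a_i), min(b_i)] = [14, 1].
Since 14 > 1, the intersection is empty.
Length = 0

0


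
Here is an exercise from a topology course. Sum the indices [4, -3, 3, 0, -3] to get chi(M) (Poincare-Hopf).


Poincare-Hopf: chi(M) = sum of indices of zeros.
chi = (4) + (-3) + (3) + (0) + (-3) = 1

1


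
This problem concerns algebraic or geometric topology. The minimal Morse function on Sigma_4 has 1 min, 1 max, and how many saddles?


A perfect Morse function has m_k = b_k.
For Sigma_4: b_0=1, b_1=2g=8, b_2=1.
Saddles m_1 = 2g = 8

8


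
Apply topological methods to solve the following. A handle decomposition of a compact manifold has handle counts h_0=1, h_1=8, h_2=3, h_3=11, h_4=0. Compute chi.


Handles of index k contribute (-1)^k to chi (same as CW cells).
chi = (1) + (-8) + (3) + (-11) + (0) = -15

-15


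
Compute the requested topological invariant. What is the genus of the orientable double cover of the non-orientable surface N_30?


chi(N_30) = 2 - 30 = -28.
Double cover: chi(Sigma_g) = 2 * chi(N_30) = 2*(-28) = -56.
2 - 2g = -56, so g = (2 - (-56))/2 = 58/2 = 29

29


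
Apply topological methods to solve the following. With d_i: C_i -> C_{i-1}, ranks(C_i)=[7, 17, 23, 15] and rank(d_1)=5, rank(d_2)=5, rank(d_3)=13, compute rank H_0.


rank H_k = rank(ker d_k) - rank(im d_{k+1}).
rank(ker d_0) = rank(C_0) - rank(d_0) = 7 - 0 = 7.
rank(im d_{0+1}) = 5.
rank H_0 = 7 - 5 = 2

2


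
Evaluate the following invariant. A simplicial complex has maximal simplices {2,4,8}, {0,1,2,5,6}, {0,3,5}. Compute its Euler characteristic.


Enumerate all faces; f-vector: f_0=8, f_1=15, f_2=12, f_3=5, f_4=1.
chi = sum (-1)^k f_k = 1

1


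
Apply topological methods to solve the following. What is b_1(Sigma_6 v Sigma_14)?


For a wedge: H_1(A v B) = H_1(A) + H_1(B).
b_1(Sigma_6) = 12, b_1(Sigma_14) = 28.
b_1 = 12 + 28 = 40

40


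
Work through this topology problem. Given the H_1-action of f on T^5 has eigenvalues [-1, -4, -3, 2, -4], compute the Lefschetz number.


For a torus self-map: L(f) = det(I - A) where A acts on H_1.
L(f) = (1--1) * (1--4) * (1--3) * (1-2) * (1--4) = 2 * 5 * 4 * -1 * 5 = -200

-200


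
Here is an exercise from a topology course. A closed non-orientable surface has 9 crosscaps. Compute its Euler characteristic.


For a non-orientable closed surface with k crosscaps: chi = 2 - k.
Here k = 9.
chi = 2 - 9 = -7

-7


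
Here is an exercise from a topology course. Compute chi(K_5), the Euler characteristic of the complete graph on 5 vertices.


K_5: V = 5, E = C(5,2) = 10.
chi = V - E = 5 - 10 = -5

-5


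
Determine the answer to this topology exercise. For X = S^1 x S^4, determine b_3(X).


Each S^d has Poincare polynomial 1 + t^d.
The product S^1 x S^4 has Poincare polynomial prod(1+t^d_i).
Expanding: b_0=1, b_1=1, b_4=1, b_5=1.
b_3 = 0

0


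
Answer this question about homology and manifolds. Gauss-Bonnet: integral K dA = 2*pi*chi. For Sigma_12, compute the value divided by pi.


Gauss-Bonnet: integral K dA = 2*pi*chi(M).
chi(Sigma_12) = 2 - 2*12 = -22.
(integral K dA)/pi = 2*chi = 2*(-22) = -44

-44


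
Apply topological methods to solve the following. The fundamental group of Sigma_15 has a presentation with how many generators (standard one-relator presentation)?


Standard presentation: pi_1(Sigma_g) = <a_1,b_1,...,a_g,b_g | [a_1,b_1]...[a_g,b_g] = 1>.
Number of generators = 2g = 2*15 = 30

30


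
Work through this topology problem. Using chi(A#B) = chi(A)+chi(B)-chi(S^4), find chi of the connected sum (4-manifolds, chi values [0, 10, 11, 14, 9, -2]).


For n-manifolds: chi(A#B) = chi(A) + chi(B) - chi(S^4).
chi(S^4) = 1 + (-1)^4 = 2.
chi(#) = (sum chi_i) - (6-1)*chi(S^4) = 42 - 5*2 = 32

32


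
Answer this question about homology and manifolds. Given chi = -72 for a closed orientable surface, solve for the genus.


chi = 2 - 2g for closed orientable surfaces.
-72 = 2 - 2g
2g = 2 - (-72) = 74
g = 37

37


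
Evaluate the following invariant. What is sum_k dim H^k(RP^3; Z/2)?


H^k(RP^3; Z/2) = Z/2 for each 0 <= k <= 3.
Total dimension = 3 + 1 = 4

4


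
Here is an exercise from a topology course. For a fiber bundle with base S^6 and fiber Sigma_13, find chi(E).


chi(S^6) = 2 (n even), chi(Sigma_13) = 2 - 2*13 = -24.
chi(E) = 2 * (-24) = -48

-48


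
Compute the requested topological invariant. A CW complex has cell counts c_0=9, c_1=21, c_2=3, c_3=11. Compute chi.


chi = sum_k (-1)^k c_k.
= (-1)^0*9 + (-1)^1*21 + (-1)^2*3 + (-1)^3*11
= (9) + (-21) + (3) + (-11)
= -20

-20


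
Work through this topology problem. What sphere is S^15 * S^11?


Join of spheres: S^m * S^n = S^{m+n+1}.
dim = 15 + 11 + 1 = 27

27


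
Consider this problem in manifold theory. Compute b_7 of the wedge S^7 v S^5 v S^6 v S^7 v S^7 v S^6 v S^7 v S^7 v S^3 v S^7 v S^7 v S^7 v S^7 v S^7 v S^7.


For a wedge of spheres, H_k (k>0) is free on one generator per sphere of dimension k.
Spheres of dimension 7: count = 11.
b_7 = 11

11


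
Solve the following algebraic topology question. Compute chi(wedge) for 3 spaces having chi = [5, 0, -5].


chi(A v B) = chi(A) + chi(B) - 1 (one point identified).
For 3 spaces: chi = (sum chi_i) - (3 - 1).
sum = 0; chi = 0 - 2 = -2

-2


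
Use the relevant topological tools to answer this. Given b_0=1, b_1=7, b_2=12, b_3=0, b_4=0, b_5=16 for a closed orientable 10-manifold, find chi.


By Poincare duality b_k = b_{10-k}, so full Betti numbers: b_0=1, b_1=7, b_2=12, b_3=0, b_4=0, b_5=16, b_6=0, b_7=0, b_8=12, b_9=7, b_10=1.
chi = sum (-1)^k b_k = -4

-4


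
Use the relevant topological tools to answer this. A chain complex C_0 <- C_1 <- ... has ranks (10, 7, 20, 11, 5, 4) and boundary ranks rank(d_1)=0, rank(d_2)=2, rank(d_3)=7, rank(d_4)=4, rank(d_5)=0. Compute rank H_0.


rank H_k = rank(ker d_k) - rank(im d_{k+1}).
rank(ker d_0) = rank(C_0) - rank(d_0) = 10 - 0 = 10.
rank(im d_{0+1}) = 0.
rank H_0 = 10 - 0 = 10

10
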